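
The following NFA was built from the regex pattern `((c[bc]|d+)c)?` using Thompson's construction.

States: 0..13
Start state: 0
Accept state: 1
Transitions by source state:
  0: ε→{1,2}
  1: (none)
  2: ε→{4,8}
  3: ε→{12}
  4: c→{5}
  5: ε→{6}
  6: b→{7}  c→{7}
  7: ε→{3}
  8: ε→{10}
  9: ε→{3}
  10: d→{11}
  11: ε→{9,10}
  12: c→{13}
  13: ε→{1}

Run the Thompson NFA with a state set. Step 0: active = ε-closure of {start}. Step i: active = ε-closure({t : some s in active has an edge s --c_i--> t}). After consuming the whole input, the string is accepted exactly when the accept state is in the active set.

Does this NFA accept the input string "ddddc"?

start: ε-closure({0}) = {0,1,2,4,8,10}
'd' @ 1: {3,9,10,11,12}
'd' @ 2: {3,9,10,11,12}
'd' @ 3: {3,9,10,11,12}
'd' @ 4: {3,9,10,11,12}
'c' @ 5: {1,13}  (accept∈set)
end set {1,13} — state 1 in

Answer: ACCEPT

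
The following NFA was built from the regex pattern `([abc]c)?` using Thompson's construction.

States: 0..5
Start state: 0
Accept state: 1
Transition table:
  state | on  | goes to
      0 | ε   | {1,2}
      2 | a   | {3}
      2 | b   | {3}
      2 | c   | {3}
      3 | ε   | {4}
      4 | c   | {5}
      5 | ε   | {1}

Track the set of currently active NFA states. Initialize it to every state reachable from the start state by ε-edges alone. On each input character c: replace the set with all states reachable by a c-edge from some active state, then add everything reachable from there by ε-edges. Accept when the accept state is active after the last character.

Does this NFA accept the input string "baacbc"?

start: ε-closure({0}) = {0,1,2}
'b' @ 1: {3,4}
'a' @ 2: {}  — no active states
rest 'acbc' ignored (set empty)
final: {}; accept 1 not in set

Answer: REJECT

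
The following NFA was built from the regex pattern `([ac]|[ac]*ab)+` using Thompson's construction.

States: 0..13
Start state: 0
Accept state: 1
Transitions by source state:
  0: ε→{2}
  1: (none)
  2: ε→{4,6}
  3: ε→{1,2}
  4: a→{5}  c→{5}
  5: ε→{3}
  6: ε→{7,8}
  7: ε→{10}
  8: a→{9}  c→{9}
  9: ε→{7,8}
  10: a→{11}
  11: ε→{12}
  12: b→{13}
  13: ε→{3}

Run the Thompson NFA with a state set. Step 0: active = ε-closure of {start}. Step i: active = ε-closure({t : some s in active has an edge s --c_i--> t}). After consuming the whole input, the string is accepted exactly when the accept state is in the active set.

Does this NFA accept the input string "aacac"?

S₀ = ε-closure({0}) = {0,2,4,6,7,8,10}
'a' @ 1: {1,2,3,4,5,6,7,8,9,10,11,12}  (accept∈set)
'a' @ 2: {1,2,3,4,5,6,7,8,9,10,11,12}  (accept∈set)
'c' @ 3: {1,2,3,4,5,6,7,8,9,10}  (accept∈set)
'a' @ 4: {1,2,3,4,5,6,7,8,9,10,11,12}  (accept∈set)
'c' @ 5: {1,2,3,4,5,6,7,8,9,10}  (accept∈set)
after full input: {1,2,3,4,5,6,7,8,9,10}  (accept=1 in)

Answer: ACCEPT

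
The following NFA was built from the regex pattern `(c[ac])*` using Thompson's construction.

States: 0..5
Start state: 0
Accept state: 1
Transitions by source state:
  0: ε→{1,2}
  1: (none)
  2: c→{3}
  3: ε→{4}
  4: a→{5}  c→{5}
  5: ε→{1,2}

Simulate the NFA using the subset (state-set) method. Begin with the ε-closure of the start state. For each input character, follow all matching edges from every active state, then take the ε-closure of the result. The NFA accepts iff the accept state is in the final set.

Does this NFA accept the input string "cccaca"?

Answer: ACCEPT

Derivation:
S₀ = ε-closure({0}) = {0,1,2}
'c' @ 1: {3,4}
'c' @ 2: {1,2,5}  [accepting]
'c' @ 3: {3,4}
'a' @ 4: {1,2,5}  [accepting]
'c' @ 5: {3,4}
'a' @ 6: {1,2,5}  [accepting]
end set {1,2,5} — state 1 in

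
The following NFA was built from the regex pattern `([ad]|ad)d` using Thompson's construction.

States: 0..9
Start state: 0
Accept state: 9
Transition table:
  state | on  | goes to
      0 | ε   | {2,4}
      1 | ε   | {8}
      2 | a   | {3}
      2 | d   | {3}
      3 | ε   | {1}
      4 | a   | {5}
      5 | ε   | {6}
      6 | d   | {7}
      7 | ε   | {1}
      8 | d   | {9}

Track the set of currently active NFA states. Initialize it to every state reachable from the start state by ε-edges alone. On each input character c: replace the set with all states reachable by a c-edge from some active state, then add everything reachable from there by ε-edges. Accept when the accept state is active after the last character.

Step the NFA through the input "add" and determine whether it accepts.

Answer: ACCEPT

Trace:
initial (ε-close {0}): {0,2,4}
'a' @ 1: {1,3,5,6,8}
'd' @ 2: {1,7,8,9}  (accept∈set)
'd' @ 3: {9}  (accept∈set)
after full input: {9}  (accept=9 in)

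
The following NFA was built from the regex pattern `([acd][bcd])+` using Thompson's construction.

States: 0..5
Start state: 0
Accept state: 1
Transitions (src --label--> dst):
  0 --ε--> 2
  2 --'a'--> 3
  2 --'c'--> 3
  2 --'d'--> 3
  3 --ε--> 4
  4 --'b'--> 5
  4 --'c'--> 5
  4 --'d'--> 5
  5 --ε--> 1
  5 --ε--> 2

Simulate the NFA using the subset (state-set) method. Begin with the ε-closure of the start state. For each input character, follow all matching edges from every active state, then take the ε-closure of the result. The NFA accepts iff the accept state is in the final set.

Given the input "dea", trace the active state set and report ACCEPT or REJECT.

initial (ε-close {0}): {0,2}
'd' @ 1: {3,4}
'e' @ 2: {}  — dead — no transitions
rest 'a' ignored (set empty)
end set {} — state 1 not in

Answer: REJECT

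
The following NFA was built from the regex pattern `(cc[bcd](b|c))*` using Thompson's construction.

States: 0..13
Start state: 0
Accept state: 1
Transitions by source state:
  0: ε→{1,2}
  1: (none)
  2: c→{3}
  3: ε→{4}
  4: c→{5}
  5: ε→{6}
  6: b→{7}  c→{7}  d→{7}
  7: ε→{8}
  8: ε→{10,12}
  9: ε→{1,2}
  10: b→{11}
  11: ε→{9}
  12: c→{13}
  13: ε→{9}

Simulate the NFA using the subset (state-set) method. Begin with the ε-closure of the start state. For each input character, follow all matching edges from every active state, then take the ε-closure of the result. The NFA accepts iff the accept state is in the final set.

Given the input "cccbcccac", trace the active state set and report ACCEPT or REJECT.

Answer: REJECT

Trace:
S₀ = ε-closure({0}) = {0,1,2}
'c' @ 1: {3,4}
'c' @ 2: {5,6}
'c' @ 3: {7,8,10,12}
'b' @ 4: {1,2,9,11}  (accept∈set)
'c' @ 5: {3,4}
'c' @ 6: {5,6}
'c' @ 7: {7,8,10,12}
'a' @ 8: {}  — state set empty
rest 'c' ignored (set empty)
after full input: {}  (accept=1 not in)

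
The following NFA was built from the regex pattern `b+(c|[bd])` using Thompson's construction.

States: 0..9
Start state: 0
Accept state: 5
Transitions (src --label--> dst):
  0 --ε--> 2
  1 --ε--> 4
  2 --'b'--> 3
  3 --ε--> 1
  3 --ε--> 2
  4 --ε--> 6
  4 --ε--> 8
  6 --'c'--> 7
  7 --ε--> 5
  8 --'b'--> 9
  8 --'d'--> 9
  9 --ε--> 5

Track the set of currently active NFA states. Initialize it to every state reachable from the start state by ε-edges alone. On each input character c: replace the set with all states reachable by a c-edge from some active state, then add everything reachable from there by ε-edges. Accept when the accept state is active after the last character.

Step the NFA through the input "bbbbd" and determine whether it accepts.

Answer: ACCEPT

Trace:
start: ε-closure({0}) = {0,2}
'b' @ 1: {1,2,3,4,6,8}
'b' @ 2: {1,2,3,4,5,6,8,9}  ✓accept
'b' @ 3: {1,2,3,4,5,6,8,9}  ✓accept
'b' @ 4: {1,2,3,4,5,6,8,9}  ✓accept
'd' @ 5: {5,9}  ✓accept
end set {5,9} — state 5 in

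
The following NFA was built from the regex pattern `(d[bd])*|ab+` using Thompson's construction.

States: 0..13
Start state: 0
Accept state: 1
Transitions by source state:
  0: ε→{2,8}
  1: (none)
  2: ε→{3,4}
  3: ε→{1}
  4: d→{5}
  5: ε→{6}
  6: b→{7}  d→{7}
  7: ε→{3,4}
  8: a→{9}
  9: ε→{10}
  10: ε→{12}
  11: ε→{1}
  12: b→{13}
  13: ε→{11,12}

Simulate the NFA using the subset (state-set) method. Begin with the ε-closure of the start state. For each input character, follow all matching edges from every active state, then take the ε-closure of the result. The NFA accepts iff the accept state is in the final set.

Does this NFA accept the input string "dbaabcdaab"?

initial (ε-close {0}): {0,1,2,3,4,8}
'd' @ 1: {5,6}
'b' @ 2: {1,3,4,7}  (accept∈set)
'a' @ 3: {}  — state set empty
rest 'abcdaab' ignored (set empty)
final: {}; accept 1 not in set

Answer: REJECT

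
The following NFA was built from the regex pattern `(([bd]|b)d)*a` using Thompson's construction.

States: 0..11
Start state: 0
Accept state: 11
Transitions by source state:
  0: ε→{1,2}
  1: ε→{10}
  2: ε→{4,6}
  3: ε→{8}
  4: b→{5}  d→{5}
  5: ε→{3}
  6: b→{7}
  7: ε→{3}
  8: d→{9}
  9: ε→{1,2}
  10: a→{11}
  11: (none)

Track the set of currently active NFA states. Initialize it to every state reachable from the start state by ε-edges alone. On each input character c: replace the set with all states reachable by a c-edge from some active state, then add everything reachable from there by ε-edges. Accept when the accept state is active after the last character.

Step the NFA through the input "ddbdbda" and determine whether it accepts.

S₀ = ε-closure({0}) = {0,1,2,4,6,10}
'd' @ 1: {3,5,8}
'd' @ 2: {1,2,4,6,9,10}
'b' @ 3: {3,5,7,8}
'd' @ 4: {1,2,4,6,9,10}
'b' @ 5: {3,5,7,8}
'd' @ 6: {1,2,4,6,9,10}
'a' @ 7: {11}  (accept∈set)
after full input: {11}  (accept=11 in)

Answer: ACCEPT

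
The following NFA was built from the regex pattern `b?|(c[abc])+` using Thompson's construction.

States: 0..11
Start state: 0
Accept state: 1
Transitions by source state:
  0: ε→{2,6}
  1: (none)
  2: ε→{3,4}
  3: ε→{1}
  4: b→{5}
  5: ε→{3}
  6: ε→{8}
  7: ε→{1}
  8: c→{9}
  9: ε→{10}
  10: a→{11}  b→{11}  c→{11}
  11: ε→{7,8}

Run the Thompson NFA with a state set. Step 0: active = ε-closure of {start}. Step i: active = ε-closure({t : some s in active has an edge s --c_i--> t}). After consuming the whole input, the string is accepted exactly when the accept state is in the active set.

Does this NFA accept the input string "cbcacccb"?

Answer: ACCEPT

Steps:
initial (ε-close {0}): {0,1,2,3,4,6,8}
'c' @ 1: {9,10}
'b' @ 2: {1,7,8,11}  (accept∈set)
'c' @ 3: {9,10}
'a' @ 4: {1,7,8,11}  (accept∈set)
'c' @ 5: {9,10}
'c' @ 6: {1,7,8,11}  (accept∈set)
'c' @ 7: {9,10}
'b' @ 8: {1,7,8,11}  (accept∈set)
final: {1,7,8,11}; accept 1 in set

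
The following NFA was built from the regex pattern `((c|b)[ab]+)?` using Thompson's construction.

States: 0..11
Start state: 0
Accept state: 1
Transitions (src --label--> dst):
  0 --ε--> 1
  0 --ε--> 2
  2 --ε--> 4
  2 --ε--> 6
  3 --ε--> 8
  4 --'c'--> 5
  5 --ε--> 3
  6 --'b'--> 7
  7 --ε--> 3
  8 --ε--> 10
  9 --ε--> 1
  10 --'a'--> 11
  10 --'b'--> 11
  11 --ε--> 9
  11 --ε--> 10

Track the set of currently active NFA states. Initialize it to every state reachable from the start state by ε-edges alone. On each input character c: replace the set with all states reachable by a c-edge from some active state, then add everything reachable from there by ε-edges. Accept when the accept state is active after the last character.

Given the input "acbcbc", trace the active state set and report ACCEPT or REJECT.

Answer: REJECT

Steps:
start: ε-closure({0}) = {0,1,2,4,6}
'a' @ 1: {}  — dead — no transitions
rest 'cbcbc' ignored (set empty)
final: {}; accept 1 not in set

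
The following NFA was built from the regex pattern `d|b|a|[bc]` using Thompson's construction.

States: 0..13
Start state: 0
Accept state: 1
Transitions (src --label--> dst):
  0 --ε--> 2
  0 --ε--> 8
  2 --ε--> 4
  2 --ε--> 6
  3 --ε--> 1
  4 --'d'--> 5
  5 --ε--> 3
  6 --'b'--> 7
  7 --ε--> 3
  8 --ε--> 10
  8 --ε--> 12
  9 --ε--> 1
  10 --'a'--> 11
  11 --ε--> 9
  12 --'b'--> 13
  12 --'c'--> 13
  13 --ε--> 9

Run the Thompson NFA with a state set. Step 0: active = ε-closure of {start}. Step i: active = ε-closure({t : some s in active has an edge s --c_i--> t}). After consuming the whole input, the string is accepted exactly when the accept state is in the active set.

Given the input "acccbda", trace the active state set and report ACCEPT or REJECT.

Answer: REJECT

Trace:
initial (ε-close {0}): {0,2,4,6,8,10,12}
'a' @ 1: {1,9,11}  (accept∈set)
'c' @ 2: {}  — no active states
rest 'ccbda' ignored (set empty)
final: {}; accept 1 not in set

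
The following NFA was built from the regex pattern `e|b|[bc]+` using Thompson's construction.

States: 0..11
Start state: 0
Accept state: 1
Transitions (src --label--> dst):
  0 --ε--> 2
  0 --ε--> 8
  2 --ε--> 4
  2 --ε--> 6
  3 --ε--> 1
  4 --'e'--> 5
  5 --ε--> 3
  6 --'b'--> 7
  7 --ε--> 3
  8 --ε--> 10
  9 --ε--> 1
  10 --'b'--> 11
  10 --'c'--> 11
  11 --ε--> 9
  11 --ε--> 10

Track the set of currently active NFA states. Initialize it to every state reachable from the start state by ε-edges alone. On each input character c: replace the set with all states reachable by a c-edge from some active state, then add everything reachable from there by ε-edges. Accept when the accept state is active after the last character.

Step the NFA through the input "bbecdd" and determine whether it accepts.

start: ε-closure({0}) = {0,2,4,6,8,10}
'b' @ 1: {1,3,7,9,10,11}  [accepting]
'b' @ 2: {1,9,10,11}  [accepting]
'e' @ 3: {}  — state set empty
rest 'cdd' ignored (set empty)
end set {} — state 1 not in

Answer: REJECT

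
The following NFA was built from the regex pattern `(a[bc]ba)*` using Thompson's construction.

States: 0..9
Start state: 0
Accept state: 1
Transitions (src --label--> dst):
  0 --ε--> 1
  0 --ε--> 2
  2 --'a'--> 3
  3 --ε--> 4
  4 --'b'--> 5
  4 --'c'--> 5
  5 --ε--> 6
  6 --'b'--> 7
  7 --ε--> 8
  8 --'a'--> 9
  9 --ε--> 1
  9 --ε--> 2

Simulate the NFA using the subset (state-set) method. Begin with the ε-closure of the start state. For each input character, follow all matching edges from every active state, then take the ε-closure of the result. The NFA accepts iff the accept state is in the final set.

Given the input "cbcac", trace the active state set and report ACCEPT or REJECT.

initial (ε-close {0}): {0,1,2}
'c' @ 1: {}  — no active states
rest 'bcac' ignored (set empty)
end set {} — state 1 not in

Answer: REJECT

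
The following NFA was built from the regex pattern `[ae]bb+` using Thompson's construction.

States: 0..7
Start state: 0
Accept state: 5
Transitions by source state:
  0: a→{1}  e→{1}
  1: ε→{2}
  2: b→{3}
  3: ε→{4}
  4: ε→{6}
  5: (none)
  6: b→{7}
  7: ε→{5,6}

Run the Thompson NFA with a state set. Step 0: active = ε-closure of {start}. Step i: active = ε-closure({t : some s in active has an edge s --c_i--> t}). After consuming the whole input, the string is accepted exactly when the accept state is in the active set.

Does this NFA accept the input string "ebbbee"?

Answer: REJECT

Trace:
S₀ = ε-closure({0}) = {0}
'e' @ 1: {1,2}
'b' @ 2: {3,4,6}
'b' @ 3: {5,6,7}  [accepting]
'b' @ 4: {5,6,7}  [accepting]
'e' @ 5: {}  — no active states
rest 'e' ignored (set empty)
final: {}; accept 5 not in set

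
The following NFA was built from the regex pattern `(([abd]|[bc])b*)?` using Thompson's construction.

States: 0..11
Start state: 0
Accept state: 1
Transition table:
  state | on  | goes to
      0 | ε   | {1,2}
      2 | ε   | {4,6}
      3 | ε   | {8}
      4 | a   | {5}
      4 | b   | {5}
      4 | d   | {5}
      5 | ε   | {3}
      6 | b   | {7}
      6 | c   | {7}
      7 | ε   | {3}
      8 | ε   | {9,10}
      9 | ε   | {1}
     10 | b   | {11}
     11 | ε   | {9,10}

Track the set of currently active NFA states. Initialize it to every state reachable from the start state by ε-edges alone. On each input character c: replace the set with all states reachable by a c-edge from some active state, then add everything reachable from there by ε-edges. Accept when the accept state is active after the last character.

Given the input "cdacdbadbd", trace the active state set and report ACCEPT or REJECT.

S₀ = ε-closure({0}) = {0,1,2,4,6}
'c' @ 1: {1,3,7,8,9,10}  ✓accept
'd' @ 2: {}  — state set empty
rest 'acdbadbd' ignored (set empty)
final: {}; accept 1 not in set

Answer: REJECT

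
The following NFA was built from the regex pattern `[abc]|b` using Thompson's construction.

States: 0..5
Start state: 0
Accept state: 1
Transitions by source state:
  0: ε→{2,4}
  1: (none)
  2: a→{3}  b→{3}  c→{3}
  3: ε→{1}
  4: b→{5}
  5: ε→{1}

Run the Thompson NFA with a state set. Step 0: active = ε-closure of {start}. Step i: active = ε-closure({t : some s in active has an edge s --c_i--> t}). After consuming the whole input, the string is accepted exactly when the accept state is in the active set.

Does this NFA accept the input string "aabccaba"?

initial (ε-close {0}): {0,2,4}
'a' @ 1: {1,3}  (accept∈set)
'a' @ 2: {}  — state set empty
rest 'bccaba' ignored (set empty)
end set {} — state 1 not in

Answer: REJECT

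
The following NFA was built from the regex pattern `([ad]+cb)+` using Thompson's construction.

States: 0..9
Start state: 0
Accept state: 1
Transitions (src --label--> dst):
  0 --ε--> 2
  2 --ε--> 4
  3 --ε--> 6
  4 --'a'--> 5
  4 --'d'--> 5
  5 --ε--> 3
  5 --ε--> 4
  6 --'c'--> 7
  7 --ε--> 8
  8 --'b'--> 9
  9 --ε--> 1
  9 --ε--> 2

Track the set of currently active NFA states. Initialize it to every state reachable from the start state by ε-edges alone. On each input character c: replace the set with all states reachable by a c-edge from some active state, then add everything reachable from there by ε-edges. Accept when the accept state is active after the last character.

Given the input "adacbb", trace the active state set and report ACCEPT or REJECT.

Answer: REJECT

Trace:
start: ε-closure({0}) = {0,2,4}
'a' @ 1: {3,4,5,6}
'd' @ 2: {3,4,5,6}
'a' @ 3: {3,4,5,6}
'c' @ 4: {7,8}
'b' @ 5: {1,2,4,9}  (accept∈set)
'b' @ 6: {}  — dead — no transitions
final: {}; accept 1 not in set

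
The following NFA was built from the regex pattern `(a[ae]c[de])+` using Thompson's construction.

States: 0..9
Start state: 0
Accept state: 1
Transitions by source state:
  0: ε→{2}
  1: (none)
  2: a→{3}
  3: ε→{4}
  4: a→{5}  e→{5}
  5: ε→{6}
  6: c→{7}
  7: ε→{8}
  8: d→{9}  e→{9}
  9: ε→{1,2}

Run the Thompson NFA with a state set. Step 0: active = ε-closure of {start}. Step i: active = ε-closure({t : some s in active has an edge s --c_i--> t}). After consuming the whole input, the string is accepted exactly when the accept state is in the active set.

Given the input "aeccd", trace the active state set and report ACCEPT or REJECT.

Answer: REJECT

Trace:
S₀ = ε-closure({0}) = {0,2}
'a' @ 1: {3,4}
'e' @ 2: {5,6}
'c' @ 3: {7,8}
'c' @ 4: {}  — state set empty
rest 'd' ignored (set empty)
after full input: {}  (accept=1 not in)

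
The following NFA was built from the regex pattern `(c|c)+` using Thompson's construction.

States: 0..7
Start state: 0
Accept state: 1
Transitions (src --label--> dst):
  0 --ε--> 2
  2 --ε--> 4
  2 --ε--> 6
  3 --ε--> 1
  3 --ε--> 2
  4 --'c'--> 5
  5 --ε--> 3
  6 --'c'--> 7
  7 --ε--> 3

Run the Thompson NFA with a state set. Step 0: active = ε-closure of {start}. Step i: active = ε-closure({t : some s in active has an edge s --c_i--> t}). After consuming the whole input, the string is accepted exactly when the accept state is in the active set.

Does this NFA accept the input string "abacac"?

initial (ε-close {0}): {0,2,4,6}
'a' @ 1: {}  — dead — no transitions
rest 'bacac' ignored (set empty)
after full input: {}  (accept=1 not in)

Answer: REJECT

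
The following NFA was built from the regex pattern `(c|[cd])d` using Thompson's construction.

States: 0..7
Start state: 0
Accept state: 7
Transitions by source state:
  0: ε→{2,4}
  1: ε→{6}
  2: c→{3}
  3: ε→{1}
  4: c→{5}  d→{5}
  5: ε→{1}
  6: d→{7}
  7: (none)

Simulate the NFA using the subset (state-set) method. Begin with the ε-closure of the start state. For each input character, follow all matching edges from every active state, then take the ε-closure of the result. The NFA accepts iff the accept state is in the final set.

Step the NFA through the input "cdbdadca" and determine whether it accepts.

S₀ = ε-closure({0}) = {0,2,4}
'c' @ 1: {1,3,5,6}
'd' @ 2: {7}  (accept∈set)
'b' @ 3: {}  — no active states
rest 'dadca' ignored (set empty)
after full input: {}  (accept=7 not in)

Answer: REJECT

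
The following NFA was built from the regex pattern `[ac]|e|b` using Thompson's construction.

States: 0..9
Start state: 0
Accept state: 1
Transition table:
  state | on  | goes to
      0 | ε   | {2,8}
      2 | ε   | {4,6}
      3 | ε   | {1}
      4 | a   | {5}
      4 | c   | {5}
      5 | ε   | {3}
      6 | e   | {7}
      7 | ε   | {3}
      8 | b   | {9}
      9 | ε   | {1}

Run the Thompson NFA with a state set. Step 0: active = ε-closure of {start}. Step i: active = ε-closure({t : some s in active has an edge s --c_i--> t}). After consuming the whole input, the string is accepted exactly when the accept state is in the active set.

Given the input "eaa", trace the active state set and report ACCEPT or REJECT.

Answer: REJECT

Steps:
initial (ε-close {0}): {0,2,4,6,8}
'e' @ 1: {1,3,7}  ✓accept
'a' @ 2: {}  — no active states
rest 'a' ignored (set empty)
after full input: {}  (accept=1 not in)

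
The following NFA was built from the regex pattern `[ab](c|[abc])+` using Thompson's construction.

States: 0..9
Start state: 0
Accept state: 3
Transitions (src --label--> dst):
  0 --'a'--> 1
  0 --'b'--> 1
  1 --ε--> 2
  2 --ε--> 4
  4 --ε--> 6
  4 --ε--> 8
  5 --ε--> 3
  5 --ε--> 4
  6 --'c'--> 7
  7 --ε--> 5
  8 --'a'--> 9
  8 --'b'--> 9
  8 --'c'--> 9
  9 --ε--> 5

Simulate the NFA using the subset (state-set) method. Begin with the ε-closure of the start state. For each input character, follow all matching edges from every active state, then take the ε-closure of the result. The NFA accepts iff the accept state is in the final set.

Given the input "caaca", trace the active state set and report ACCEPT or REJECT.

Answer: REJECT

Trace:
start: ε-closure({0}) = {0}
'c' @ 1: {}  — no active states
rest 'aaca' ignored (set empty)
end set {} — state 3 not in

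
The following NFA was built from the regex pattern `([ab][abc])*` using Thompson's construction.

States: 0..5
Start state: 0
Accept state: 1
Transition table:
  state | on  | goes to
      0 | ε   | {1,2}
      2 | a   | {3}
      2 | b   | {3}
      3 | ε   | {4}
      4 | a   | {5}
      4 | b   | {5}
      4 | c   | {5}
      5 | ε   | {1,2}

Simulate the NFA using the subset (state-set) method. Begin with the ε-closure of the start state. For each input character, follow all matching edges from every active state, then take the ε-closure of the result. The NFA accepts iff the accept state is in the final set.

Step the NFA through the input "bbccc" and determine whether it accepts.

Answer: REJECT

Derivation:
start: ε-closure({0}) = {0,1,2}
'b' @ 1: {3,4}
'b' @ 2: {1,2,5}  (accept∈set)
'c' @ 3: {}  — state set empty
rest 'cc' ignored (set empty)
end set {} — state 1 not in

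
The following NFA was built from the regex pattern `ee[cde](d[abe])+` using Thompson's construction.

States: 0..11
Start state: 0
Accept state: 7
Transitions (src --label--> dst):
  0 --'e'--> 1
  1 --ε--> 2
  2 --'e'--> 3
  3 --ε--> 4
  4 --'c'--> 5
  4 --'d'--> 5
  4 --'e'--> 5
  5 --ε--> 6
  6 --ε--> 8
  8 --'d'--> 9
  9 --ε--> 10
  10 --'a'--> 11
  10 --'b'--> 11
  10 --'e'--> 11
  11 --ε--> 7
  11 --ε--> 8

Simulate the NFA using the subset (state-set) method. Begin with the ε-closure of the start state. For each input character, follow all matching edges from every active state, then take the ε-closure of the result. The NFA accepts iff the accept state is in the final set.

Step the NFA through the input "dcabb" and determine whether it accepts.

start: ε-closure({0}) = {0}
'd' @ 1: {}  — state set empty
rest 'cabb' ignored (set empty)
after full input: {}  (accept=7 not in)

Answer: REJECT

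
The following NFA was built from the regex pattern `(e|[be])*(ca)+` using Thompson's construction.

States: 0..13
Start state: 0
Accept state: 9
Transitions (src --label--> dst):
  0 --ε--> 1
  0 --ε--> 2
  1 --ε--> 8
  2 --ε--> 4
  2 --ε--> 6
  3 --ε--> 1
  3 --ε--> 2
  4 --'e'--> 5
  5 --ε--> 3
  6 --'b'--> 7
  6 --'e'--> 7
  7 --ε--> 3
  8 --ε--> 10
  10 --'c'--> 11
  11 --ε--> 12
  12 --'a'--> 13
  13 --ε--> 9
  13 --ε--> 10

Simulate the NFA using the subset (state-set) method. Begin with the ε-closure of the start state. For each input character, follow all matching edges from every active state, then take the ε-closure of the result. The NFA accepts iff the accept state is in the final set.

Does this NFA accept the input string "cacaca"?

S₀ = ε-closure({0}) = {0,1,2,4,6,8,10}
'c' @ 1: {11,12}
'a' @ 2: {9,10,13}  (accept∈set)
'c' @ 3: {11,12}
'a' @ 4: {9,10,13}  (accept∈set)
'c' @ 5: {11,12}
'a' @ 6: {9,10,13}  (accept∈set)
final: {9,10,13}; accept 9 in set

Answer: ACCEPT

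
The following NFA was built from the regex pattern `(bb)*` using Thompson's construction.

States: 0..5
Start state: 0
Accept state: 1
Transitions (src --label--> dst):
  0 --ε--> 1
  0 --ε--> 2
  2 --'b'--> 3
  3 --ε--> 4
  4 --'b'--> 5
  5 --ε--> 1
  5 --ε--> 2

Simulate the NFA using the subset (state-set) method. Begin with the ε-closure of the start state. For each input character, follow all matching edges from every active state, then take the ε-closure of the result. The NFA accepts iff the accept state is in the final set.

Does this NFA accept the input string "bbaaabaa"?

initial (ε-close {0}): {0,1,2}
'b' @ 1: {3,4}
'b' @ 2: {1,2,5}  (accept∈set)
'a' @ 3: {}  — dead — no transitions
rest 'aabaa' ignored (set empty)
end set {} — state 1 not in

Answer: REJECT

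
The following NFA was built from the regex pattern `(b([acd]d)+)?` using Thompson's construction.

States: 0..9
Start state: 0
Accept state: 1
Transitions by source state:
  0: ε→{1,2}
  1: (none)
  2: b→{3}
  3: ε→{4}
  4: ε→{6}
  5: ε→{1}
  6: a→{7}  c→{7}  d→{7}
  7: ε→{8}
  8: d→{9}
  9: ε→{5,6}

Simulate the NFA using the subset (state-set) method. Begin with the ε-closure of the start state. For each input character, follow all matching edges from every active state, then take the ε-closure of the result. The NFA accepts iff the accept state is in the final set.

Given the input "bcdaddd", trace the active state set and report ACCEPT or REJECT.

Answer: ACCEPT

Trace:
S₀ = ε-closure({0}) = {0,1,2}
'b' @ 1: {3,4,6}
'c' @ 2: {7,8}
'd' @ 3: {1,5,6,9}  ✓accept
'a' @ 4: {7,8}
'd' @ 5: {1,5,6,9}  ✓accept
'd' @ 6: {7,8}
'd' @ 7: {1,5,6,9}  ✓accept
end set {1,5,6,9} — state 1 in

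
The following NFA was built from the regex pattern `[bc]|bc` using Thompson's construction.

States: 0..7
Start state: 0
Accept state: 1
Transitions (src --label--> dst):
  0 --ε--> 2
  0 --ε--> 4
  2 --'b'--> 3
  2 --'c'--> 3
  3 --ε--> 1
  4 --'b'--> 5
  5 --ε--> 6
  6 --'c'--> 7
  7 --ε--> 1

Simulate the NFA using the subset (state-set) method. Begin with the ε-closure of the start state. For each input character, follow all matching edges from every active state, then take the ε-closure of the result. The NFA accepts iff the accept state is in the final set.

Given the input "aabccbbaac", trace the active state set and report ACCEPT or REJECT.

Answer: REJECT

Derivation:
start: ε-closure({0}) = {0,2,4}
'a' @ 1: {}  — dead — no transitions
rest 'abccbbaac' ignored (set empty)
after full input: {}  (accept=1 not in)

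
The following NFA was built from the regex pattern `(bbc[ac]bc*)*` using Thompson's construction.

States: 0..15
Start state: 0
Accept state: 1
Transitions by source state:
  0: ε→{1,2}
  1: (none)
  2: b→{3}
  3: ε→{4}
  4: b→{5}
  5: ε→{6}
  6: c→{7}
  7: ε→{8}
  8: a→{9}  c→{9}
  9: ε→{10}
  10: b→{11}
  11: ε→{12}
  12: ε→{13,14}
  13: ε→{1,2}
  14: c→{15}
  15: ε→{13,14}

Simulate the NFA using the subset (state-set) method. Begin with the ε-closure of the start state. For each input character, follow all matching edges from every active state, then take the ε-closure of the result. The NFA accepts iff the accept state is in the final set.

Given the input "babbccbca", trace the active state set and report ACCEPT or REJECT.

Answer: REJECT

Steps:
S₀ = ε-closure({0}) = {0,1,2}
'b' @ 1: {3,4}
'a' @ 2: {}  — dead — no transitions
rest 'bbccbca' ignored (set empty)
end set {} — state 1 not in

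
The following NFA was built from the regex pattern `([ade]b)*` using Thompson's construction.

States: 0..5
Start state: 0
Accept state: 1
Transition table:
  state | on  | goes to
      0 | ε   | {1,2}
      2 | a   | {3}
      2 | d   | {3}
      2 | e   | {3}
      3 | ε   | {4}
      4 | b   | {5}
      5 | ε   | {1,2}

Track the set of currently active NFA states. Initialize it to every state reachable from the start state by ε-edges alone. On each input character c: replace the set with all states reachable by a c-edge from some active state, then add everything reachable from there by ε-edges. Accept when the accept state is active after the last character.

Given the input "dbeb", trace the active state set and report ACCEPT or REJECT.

initial (ε-close {0}): {0,1,2}
'd' @ 1: {3,4}
'b' @ 2: {1,2,5}  (accept∈set)
'e' @ 3: {3,4}
'b' @ 4: {1,2,5}  (accept∈set)
end set {1,2,5} — state 1 in

Answer: ACCEPT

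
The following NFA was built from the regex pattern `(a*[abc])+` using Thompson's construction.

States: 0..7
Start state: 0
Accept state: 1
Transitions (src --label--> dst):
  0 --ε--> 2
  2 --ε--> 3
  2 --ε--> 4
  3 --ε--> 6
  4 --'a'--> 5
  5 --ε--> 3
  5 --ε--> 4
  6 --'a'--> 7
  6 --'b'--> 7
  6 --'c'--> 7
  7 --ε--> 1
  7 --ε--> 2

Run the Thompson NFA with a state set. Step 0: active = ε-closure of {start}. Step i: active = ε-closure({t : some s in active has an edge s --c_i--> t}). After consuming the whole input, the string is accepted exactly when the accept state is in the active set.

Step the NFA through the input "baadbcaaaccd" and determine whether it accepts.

start: ε-closure({0}) = {0,2,3,4,6}
'b' @ 1: {1,2,3,4,6,7}  [accepting]
'a' @ 2: {1,2,3,4,5,6,7}  [accepting]
'a' @ 3: {1,2,3,4,5,6,7}  [accepting]
'd' @ 4: {}  — state set empty
rest 'bcaaaccd' ignored (set empty)
after full input: {}  (accept=1 not in)

Answer: REJECT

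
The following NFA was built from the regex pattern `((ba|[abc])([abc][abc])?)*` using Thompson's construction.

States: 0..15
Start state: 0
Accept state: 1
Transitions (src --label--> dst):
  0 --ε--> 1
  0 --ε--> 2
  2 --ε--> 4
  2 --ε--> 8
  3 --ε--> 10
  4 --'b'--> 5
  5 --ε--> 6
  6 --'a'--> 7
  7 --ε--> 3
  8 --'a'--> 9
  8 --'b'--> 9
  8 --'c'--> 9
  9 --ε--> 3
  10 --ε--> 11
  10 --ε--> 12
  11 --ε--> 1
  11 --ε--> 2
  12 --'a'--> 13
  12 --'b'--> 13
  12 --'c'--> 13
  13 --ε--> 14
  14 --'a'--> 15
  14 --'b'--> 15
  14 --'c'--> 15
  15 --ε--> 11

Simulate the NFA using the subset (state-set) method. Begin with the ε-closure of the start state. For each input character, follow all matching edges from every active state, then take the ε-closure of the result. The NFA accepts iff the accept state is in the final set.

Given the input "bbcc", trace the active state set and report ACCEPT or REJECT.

initial (ε-close {0}): {0,1,2,4,8}
'b' @ 1: {1,2,3,4,5,6,8,9,10,11,12}  [accepting]
'b' @ 2: {1,2,3,4,5,6,8,9,10,11,12,13,14}  [accepting]
'c' @ 3: {1,2,3,4,8,9,10,11,12,13,14,15}  [accepting]
'c' @ 4: {1,2,3,4,8,9,10,11,12,13,14,15}  [accepting]
final: {1,2,3,4,8,9,10,11,12,13,14,15}; accept 1 in set

Answer: ACCEPT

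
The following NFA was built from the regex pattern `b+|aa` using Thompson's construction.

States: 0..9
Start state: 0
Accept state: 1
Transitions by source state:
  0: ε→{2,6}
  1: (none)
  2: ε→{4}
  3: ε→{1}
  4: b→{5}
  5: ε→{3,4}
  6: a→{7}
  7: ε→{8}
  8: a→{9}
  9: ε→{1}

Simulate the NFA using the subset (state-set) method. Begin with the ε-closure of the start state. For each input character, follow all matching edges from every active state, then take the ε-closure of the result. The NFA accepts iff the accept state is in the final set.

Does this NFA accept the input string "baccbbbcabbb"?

Answer: REJECT

Trace:
start: ε-closure({0}) = {0,2,4,6}
'b' @ 1: {1,3,4,5}  [accepting]
'a' @ 2: {}  — dead — no transitions
rest 'ccbbbcabbb' ignored (set empty)
after full input: {}  (accept=1 not in)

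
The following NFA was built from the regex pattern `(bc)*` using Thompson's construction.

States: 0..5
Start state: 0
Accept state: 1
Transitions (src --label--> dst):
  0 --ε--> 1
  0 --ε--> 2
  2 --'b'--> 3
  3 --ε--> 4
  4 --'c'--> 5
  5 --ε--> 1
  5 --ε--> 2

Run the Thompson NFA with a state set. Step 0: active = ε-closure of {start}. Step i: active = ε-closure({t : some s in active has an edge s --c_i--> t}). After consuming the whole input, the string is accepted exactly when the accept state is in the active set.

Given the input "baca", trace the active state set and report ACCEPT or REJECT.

start: ε-closure({0}) = {0,1,2}
'b' @ 1: {3,4}
'a' @ 2: {}  — state set empty
rest 'ca' ignored (set empty)
after full input: {}  (accept=1 not in)

Answer: REJECT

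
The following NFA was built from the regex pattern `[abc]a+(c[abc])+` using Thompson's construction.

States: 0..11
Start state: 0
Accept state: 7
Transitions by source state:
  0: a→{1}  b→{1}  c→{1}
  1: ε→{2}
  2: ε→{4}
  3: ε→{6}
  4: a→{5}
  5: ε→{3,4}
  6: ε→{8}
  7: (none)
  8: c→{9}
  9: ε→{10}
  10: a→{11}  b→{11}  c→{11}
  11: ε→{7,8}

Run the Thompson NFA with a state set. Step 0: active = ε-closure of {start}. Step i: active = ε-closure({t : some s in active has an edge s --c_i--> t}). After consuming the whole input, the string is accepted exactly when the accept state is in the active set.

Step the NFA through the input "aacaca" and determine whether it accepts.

initial (ε-close {0}): {0}
'a' @ 1: {1,2,4}
'a' @ 2: {3,4,5,6,8}
'c' @ 3: {9,10}
'a' @ 4: {7,8,11}  [accepting]
'c' @ 5: {9,10}
'a' @ 6: {7,8,11}  [accepting]
after full input: {7,8,11}  (accept=7 in)

Answer: ACCEPT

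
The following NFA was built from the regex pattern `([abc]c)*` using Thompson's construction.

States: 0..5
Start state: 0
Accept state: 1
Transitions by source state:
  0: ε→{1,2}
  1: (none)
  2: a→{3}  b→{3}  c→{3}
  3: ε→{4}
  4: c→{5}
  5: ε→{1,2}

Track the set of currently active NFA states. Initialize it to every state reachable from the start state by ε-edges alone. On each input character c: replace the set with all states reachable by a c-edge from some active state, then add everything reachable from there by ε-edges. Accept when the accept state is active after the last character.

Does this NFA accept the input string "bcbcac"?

start: ε-closure({0}) = {0,1,2}
'b' @ 1: {3,4}
'c' @ 2: {1,2,5}  (accept∈set)
'b' @ 3: {3,4}
'c' @ 4: {1,2,5}  (accept∈set)
'a' @ 5: {3,4}
'c' @ 6: {1,2,5}  (accept∈set)
end set {1,2,5} — state 1 in

Answer: ACCEPT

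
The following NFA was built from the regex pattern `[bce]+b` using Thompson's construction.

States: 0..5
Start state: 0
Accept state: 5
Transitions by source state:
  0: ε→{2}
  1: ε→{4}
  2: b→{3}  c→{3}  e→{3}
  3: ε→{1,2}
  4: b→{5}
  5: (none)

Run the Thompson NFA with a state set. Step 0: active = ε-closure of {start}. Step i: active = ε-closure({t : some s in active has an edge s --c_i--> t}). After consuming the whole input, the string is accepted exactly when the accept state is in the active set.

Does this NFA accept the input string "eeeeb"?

Answer: ACCEPT

Trace:
initial (ε-close {0}): {0,2}
'e' @ 1: {1,2,3,4}
'e' @ 2: {1,2,3,4}
'e' @ 3: {1,2,3,4}
'e' @ 4: {1,2,3,4}
'b' @ 5: {1,2,3,4,5}  [accepting]
end set {1,2,3,4,5} — state 5 in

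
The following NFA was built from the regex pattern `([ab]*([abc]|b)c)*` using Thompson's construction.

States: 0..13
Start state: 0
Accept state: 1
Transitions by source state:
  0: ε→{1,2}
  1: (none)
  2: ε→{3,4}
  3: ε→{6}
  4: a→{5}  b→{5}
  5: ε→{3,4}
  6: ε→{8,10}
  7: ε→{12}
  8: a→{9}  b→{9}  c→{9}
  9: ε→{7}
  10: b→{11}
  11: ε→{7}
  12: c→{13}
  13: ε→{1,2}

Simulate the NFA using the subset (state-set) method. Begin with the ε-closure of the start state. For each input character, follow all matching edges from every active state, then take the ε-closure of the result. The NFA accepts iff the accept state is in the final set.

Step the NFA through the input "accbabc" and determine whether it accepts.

start: ε-closure({0}) = {0,1,2,3,4,6,8,10}
'a' @ 1: {3,4,5,6,7,8,9,10,12}
'c' @ 2: {1,2,3,4,6,7,8,9,10,12,13}  [accepting]
'c' @ 3: {1,2,3,4,6,7,8,9,10,12,13}  [accepting]
'b' @ 4: {3,4,5,6,7,8,9,10,11,12}
'a' @ 5: {3,4,5,6,7,8,9,10,12}
'b' @ 6: {3,4,5,6,7,8,9,10,11,12}
'c' @ 7: {1,2,3,4,6,7,8,9,10,12,13}  [accepting]
after full input: {1,2,3,4,6,7,8,9,10,12,13}  (accept=1 in)

Answer: ACCEPT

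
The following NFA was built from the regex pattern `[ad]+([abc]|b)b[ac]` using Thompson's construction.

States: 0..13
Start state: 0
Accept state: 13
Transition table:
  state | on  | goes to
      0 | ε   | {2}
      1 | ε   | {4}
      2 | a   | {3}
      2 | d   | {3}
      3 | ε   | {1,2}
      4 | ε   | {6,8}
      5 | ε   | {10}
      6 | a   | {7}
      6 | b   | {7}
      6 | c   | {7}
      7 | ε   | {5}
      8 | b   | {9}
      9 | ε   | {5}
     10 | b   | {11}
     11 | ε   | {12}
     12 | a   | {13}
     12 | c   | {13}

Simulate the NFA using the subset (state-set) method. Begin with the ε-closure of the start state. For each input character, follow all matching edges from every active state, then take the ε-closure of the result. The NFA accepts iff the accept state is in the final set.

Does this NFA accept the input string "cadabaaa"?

start: ε-closure({0}) = {0,2}
'c' @ 1: {}  — dead — no transitions
rest 'adabaaa' ignored (set empty)
end set {} — state 13 not in

Answer: REJECT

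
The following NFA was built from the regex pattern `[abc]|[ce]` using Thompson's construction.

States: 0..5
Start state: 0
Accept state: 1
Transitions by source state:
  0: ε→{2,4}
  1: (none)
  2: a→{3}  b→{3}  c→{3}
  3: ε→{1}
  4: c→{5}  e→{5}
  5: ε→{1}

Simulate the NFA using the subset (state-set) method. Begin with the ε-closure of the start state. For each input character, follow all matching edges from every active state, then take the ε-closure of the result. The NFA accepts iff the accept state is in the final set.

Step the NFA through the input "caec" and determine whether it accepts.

Answer: REJECT

Trace:
S₀ = ε-closure({0}) = {0,2,4}
'c' @ 1: {1,3,5}  [accepting]
'a' @ 2: {}  — dead — no transitions
rest 'ec' ignored (set empty)
end set {} — state 1 not in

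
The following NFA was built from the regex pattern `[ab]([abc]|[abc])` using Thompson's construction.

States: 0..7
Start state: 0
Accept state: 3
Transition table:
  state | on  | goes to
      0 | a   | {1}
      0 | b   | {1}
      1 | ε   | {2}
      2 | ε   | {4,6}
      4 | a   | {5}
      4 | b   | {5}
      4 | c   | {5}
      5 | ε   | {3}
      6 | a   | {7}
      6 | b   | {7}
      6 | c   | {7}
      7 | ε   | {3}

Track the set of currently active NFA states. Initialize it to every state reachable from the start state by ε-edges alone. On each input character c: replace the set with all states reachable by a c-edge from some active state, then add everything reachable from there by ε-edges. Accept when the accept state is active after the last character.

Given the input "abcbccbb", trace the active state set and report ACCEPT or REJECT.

S₀ = ε-closure({0}) = {0}
'a' @ 1: {1,2,4,6}
'b' @ 2: {3,5,7}  (accept∈set)
'c' @ 3: {}  — no active states
rest 'bccbb' ignored (set empty)
after full input: {}  (accept=3 not in)

Answer: REJECT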